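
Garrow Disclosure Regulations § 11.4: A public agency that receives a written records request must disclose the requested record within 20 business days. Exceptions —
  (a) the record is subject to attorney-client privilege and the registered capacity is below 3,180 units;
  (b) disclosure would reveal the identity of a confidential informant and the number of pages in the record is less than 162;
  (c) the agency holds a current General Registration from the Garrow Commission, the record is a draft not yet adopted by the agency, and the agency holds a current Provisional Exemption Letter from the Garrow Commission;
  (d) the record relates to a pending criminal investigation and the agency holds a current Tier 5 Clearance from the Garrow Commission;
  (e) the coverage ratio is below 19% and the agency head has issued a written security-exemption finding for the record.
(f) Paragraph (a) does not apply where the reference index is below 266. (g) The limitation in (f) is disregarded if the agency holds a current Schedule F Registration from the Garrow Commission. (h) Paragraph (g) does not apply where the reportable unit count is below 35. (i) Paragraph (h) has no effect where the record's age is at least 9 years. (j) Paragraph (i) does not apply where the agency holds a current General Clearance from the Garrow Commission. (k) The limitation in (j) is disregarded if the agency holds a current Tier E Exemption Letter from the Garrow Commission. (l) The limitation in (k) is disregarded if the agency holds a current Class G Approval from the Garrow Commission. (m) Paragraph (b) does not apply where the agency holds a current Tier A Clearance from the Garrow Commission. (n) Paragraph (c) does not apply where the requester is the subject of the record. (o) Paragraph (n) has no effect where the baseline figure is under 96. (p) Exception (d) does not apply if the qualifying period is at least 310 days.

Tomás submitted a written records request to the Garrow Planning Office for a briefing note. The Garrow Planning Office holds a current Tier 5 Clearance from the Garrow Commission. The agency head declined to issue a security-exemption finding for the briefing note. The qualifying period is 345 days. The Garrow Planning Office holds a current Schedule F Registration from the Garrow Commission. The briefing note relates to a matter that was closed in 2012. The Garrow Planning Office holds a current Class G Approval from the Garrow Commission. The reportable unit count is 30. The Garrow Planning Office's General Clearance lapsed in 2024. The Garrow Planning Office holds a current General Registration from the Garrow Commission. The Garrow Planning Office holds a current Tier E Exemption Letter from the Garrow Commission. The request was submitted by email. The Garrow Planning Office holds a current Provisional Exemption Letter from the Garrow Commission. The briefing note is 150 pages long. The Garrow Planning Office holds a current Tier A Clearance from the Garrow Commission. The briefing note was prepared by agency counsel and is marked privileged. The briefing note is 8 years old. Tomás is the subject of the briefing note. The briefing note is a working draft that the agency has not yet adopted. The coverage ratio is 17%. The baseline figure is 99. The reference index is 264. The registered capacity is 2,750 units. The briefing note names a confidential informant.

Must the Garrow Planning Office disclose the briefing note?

Yes — the Garrow Planning Office must disclose the briefing note.

Exception (a)'s conditions are all satisfied: the briefing note is privileged; the registered capacity is 2,750 units, below the 3,180 units limit. But applying paragraphs (f)–(l): (f) is engaged — the reference index is 264, below the 266 limit. (g) is engaged (a current Schedule F Registration is held), but is displaced by (h): (h) operates against (g): the reportable unit count is 30, below the 35 limit. (i) is not engaged (the record's age is 8 years, short of 9 years), so (h) stands. (a) is therefore removed.
Exception (b) is satisfied on its face — the briefing note names a confidential informant; the number of pages in the record is 150, less than the 162 limit. But applying paragraph (m): (m) operates — a current Tier A Clearance is held. Exception (b) does not apply.
Exception (c) is satisfied on its face — a current General Registration is held; the briefing note is an unadopted draft; a current Provisional Exemption Letter is held. Turning to paragraphs (n)–(o): (n) applies — Tomás is the subject of the briefing note. (o), which would lift (n), is not engaged — the baseline figure is 99, not under 96. (c) is therefore removed.
Exception (d) does not apply: the briefing note relates to a closed matter.
Exception (e) requires that the agency head has issued a written security-exemption finding for the record; but the agency head declined to issue a security-exemption finding, so (e) is unavailable.
No exception is made out. the Garrow Planning Office falls within the general rule.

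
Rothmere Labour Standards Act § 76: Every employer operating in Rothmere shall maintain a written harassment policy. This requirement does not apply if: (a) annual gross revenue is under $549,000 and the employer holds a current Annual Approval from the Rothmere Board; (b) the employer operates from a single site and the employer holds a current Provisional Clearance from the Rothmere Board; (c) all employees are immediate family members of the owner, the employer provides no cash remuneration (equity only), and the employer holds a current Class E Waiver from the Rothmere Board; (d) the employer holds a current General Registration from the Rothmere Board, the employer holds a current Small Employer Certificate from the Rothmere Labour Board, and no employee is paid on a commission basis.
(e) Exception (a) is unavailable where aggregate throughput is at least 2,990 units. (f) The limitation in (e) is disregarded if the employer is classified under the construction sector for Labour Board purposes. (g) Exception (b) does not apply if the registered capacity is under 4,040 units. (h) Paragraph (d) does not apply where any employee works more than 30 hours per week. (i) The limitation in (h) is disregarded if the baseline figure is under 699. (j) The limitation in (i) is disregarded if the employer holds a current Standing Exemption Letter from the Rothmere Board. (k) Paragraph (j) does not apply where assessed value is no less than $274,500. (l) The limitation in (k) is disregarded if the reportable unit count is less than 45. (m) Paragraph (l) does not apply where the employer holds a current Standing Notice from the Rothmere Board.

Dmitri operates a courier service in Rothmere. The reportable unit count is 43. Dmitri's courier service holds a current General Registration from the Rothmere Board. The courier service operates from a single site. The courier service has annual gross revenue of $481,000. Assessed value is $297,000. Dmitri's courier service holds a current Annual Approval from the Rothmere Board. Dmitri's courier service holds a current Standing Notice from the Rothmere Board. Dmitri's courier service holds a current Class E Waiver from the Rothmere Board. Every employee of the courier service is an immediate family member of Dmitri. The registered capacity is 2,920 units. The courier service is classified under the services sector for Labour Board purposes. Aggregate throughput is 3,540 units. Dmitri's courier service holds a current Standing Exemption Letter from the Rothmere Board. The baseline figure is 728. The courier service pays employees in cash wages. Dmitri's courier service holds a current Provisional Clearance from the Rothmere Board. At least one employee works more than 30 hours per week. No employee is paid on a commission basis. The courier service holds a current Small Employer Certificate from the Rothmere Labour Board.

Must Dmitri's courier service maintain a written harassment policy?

All of (a)'s requirements are met (annual gross revenue is $481,000, under the $549,000 limit; a current Annual Approval is held). But: (e) operates against (a): aggregate throughput is 3,540 units, meeting the 2,990 units threshold. (f), which would lift (e), is not triggered — the courier service is classified under the services sector. (a) is therefore removed.
All of (b)'s requirements are met (the employer operates from a single site; a current Provisional Clearance is held). But: (g) operates against (b): the registered capacity is 2,920 units, under the 4,040 units limit. (b) is therefore removed.
Exception (c) requires that the employer provides no cash remuneration (equity only); but employees are paid cash wages, so (c) is unavailable.
All of (d)'s requirements are met (a current General Registration is held; a current Small Employer Certificate is held; no employee is paid on commission). But applying paragraphs (h)–(m): (h) operates against (d): at least one employee exceeds 30 hours/week. (i) is inapplicable (the baseline figure is 728, not under 699), so (h) stands. (d) is therefore removed.
Every exception is unavailable, so the rule governs.

Yes — Dmitri's courier service must maintain a written harassment policy.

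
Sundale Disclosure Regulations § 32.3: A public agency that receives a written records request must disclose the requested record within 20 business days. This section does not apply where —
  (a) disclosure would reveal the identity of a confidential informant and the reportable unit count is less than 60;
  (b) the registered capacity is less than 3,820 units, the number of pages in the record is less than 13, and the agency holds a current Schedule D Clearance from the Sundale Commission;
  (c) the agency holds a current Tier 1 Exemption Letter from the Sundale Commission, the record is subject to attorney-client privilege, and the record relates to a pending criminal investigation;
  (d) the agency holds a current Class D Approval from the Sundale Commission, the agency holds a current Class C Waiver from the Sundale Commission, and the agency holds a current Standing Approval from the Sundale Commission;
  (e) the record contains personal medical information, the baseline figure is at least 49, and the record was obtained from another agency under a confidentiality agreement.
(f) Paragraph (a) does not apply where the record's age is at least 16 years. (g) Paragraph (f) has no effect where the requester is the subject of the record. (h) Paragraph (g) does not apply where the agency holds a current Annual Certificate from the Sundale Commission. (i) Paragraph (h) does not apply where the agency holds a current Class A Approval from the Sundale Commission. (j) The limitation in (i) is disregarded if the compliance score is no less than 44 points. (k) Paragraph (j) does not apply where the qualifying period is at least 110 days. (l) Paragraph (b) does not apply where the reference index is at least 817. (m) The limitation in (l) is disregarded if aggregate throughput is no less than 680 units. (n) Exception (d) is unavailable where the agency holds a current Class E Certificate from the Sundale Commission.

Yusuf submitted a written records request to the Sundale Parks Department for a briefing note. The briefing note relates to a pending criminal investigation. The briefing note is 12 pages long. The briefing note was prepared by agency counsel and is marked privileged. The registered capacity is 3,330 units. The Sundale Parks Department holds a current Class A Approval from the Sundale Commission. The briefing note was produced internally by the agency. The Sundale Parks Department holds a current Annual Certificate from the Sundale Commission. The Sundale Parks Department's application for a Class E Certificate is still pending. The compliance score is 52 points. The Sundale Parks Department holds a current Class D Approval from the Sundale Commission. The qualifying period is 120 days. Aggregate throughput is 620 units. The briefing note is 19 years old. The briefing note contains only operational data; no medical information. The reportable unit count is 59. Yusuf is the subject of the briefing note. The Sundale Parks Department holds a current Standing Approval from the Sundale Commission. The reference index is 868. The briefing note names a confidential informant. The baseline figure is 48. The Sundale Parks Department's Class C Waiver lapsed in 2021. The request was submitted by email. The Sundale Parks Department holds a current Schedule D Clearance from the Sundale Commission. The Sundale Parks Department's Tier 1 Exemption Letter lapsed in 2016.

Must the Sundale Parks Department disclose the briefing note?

No — exception (a) applies; the Sundale Parks Department is not required to disclose the briefing note.

Exception (a)'s conditions are all satisfied: the briefing note names a confidential informant; the reportable unit count is 59, less than the 60 limit. Under paragraphs (f)–(k): (f) is engaged (the record's age is 19 years, meeting the 16 years threshold), but yields to (g): (g) is triggered — Yusuf is the subject of the briefing note. (h) would limit (g) — a current Annual Certificate is held — but (i) sets (h) aside: (i) operates against (h): a current Class A Approval is held. (j) is triggered (the compliance score is 52 points, meeting the 44 points threshold), but is set aside by (k): (k) operates against (j): the qualifying period is 120 days, meeting the 110 days threshold. So (a) applies.
All of (b)'s requirements are met (the registered capacity is 3,330 units, less than the 3,820 units limit; the number of pages in the record is 12, less than the 13 limit; a current Schedule D Clearance is held). But applying paragraphs (l)–(m): (l) operates against (b): the reference index is 868, meeting the 817 threshold. (m), which would lift (l), is not engaged — aggregate throughput is 620 units, short of 680 units. Exception (b) does not apply.
Exception (c) does not apply: no current Tier 1 Exemption Letter is held.
Exception (d) does not apply: the Class C Waiver is not current.
Exception (e) requires that the record contains personal medical information; but the briefing note contains only operational data, so (e) is unavailable.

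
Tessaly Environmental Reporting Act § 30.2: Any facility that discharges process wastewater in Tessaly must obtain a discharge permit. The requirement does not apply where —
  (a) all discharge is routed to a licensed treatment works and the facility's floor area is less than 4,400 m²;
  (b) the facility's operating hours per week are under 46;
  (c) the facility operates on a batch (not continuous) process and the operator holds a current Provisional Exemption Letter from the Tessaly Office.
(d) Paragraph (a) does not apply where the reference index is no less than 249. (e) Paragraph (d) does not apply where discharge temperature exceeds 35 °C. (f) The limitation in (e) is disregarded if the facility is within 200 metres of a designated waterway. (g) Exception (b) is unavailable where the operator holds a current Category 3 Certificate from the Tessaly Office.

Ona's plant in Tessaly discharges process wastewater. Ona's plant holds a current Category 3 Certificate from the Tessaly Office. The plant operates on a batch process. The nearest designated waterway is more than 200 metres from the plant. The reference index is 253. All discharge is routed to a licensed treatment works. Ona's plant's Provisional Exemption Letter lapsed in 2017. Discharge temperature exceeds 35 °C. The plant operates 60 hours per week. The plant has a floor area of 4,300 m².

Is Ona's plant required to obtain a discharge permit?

No — exception (a) applies; Ona's plant is not required to obtain a discharge permit.

Exception (a)'s conditions are all satisfied: discharge is routed to a licensed treatment works; the facility's floor area is 4,300 m², less than the 4,400 m² limit. Under paragraphs (d)–(f): (d) would limit (a) — the reference index is 253, meeting the 249 threshold — but (e) sets (d) aside: (e) operates — discharge temperature exceeds 35 °C. (f), which would lift (e), does not operate here — the plant is more than 200 m from any designated waterway. Exception (a) stands.
Exception (b) does not apply: the facility's operating hours per week are 60, not under 46.
Exception (c) fails — no current Provisional Exemption Letter is held.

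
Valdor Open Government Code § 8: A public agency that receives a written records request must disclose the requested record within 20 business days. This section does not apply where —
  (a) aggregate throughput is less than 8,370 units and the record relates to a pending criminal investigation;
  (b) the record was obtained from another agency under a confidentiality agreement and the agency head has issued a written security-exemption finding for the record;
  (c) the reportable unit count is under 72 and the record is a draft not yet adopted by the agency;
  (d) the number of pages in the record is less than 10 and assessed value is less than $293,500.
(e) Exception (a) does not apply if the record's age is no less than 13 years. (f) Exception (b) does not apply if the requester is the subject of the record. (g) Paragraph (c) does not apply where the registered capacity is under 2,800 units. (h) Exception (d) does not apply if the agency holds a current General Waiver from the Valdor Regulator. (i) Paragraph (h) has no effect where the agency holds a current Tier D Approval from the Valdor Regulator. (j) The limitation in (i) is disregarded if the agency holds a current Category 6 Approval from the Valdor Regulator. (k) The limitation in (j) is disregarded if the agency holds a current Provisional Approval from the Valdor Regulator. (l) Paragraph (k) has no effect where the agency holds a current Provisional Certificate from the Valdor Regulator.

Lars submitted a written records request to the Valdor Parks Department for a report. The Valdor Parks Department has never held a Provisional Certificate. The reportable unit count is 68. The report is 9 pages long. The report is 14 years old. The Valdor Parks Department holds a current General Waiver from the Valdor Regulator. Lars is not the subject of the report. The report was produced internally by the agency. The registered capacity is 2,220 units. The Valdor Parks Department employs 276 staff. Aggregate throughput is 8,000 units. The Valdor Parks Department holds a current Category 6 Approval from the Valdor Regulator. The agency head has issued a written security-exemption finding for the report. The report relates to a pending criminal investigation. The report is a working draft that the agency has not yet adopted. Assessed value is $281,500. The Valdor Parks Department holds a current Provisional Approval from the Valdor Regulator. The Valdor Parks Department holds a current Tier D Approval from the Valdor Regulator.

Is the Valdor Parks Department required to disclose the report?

Exception (a): aggregate throughput is 8,000 units, less than the 8,370 units limit; the report relates to a pending investigation — every condition holds. But applying paragraph (e): (e) operates against (a): the record's age is 14 years, meeting the 13 years threshold. So (a) is unavailable.
Exception (b) does not apply: the report was produced internally.
Exception (c)'s conditions are all satisfied: the reportable unit count is 68, under the 72 limit; the report is an unadopted draft. But applying paragraph (g): (g) operates — the registered capacity is 2,220 units, under the 2,800 units limit. (c) is therefore removed.
All of (d)'s requirements are met (the number of pages in the record is 9, less than the 10 limit; assessed value is $281,500, less than the $293,500 limit). Considering the limiting provisions: (h) would limit (d) — a current General Waiver is held — but (i) sets (h) aside: (i) is triggered — a current Tier D Approval is held. (j) is engaged (a current Category 6 Approval is held), but is set aside by (k): (k) is engaged — a current Provisional Approval is held. (l) does not operate here (the Provisional Certificate is not current), so (k) stands. Exception (d) stands.

No — exception (d) applies; the Valdor Parks Department is not required to disclose the report.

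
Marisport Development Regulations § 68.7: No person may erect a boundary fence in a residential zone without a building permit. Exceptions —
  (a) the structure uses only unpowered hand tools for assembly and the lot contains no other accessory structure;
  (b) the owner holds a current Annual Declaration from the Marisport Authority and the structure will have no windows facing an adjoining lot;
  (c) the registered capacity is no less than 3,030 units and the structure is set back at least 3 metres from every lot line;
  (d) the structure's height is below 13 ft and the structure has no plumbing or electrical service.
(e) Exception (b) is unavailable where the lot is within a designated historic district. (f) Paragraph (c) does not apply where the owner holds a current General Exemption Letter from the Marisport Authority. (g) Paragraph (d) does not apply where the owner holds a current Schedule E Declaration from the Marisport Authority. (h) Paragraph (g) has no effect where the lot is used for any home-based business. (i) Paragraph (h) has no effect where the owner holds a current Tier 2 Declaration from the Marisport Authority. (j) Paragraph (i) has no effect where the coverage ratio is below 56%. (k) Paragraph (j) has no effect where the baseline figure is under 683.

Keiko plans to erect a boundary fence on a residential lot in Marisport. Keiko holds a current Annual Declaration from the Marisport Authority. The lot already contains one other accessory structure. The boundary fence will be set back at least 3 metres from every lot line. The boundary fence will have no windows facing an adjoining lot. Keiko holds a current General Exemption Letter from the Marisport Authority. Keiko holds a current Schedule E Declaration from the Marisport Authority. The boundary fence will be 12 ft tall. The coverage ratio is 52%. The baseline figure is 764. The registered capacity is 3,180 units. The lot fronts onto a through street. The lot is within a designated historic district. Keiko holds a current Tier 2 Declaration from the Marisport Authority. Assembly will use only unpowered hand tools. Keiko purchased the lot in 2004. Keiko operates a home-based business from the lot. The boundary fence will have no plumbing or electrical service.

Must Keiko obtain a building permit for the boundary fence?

Exception (a) fails — the lot already has another accessory structure.
Exception (b): a current Annual Declaration is held; no windows face an adjoining lot — every condition holds. But: (e) operates against (b): the lot is in a historic district. Exception (b) does not apply.
Exception (c) is satisfied on its face — the registered capacity is 3,180 units, meeting the 3,030 units threshold; the setback is at least 3 m on every side. Turning to paragraph (f): (f) operates — a current General Exemption Letter is held. So (c) is unavailable.
Exception (d)'s conditions are all satisfied: the structure's height is 12 ft, below the 13 ft limit; there is no plumbing or electrical service. As to paragraphs (g)–(k): (g) is engaged (a current Schedule E Declaration is held), but yields to (h): (h) operates against (g): a home-based business operates on the lot. (i) would limit (h) — a current Tier 2 Declaration is held — but (j) sets (i) aside: (j) operates — the coverage ratio is 52%, below the 56% limit. (k), which would lift (j), does not operate here — the baseline figure is 764, not under 683. Exception (d) stands.

No — exception (d) applies; Keiko does not need a building permit.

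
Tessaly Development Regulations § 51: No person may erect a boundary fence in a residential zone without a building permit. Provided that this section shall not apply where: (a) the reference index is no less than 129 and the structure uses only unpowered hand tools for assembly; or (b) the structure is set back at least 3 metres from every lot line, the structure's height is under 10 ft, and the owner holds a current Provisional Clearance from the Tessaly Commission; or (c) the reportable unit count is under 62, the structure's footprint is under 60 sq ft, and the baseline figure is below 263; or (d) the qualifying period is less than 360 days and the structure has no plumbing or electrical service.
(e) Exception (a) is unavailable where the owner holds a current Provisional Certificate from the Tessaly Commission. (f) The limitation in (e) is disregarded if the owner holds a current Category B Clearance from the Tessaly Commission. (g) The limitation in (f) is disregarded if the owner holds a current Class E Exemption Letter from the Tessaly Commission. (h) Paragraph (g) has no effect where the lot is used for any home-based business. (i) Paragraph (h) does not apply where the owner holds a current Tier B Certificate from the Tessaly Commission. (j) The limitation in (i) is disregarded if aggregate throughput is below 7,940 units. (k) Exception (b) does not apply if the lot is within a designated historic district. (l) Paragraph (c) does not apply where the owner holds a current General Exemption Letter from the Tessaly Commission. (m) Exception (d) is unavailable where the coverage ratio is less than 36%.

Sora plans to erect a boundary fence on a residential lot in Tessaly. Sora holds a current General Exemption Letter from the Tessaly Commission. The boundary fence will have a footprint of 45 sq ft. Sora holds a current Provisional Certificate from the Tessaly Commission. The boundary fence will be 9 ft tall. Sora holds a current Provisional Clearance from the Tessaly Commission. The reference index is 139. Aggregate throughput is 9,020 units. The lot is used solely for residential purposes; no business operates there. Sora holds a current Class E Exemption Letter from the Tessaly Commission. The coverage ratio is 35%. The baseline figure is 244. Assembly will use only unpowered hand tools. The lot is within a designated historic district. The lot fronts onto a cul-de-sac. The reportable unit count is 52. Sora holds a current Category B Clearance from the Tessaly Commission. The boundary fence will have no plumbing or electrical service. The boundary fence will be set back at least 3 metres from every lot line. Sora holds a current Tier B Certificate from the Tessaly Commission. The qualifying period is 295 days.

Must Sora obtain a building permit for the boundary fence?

Exception (a) is satisfied on its face — the reference index is 139, meeting the 129 threshold; assembly uses only hand tools. But: (e) operates against (a): a current Provisional Certificate is held. (f) is engaged (a current Category B Clearance is held), but is overridden by (g): (g) is engaged — a current Class E Exemption Letter is held. (h) does not operate here (the lot is solely residential), so (g) stands. Exception (a) does not apply.
All of (b)'s requirements are met (the setback is at least 3 m on every side; the structure's height is 9 ft, under the 10 ft limit; a current Provisional Clearance is held). But: (k) applies — the lot is in a historic district. (b) is therefore removed.
Exception (c)'s conditions are all satisfied: the reportable unit count is 52, under the 62 limit; the structure's footprint is 45 sq ft, under the 60 sq ft limit; the baseline figure is 244, below the 263 limit. But applying paragraph (l): (l) is engaged — a current General Exemption Letter is held. Exception (c) does not apply.
Exception (d): the qualifying period is 295 days, less than the 360 days limit; there is no plumbing or electrical service — every condition holds. But: (m) is engaged — the coverage ratio is 35%, less than the 36% limit. (d) is therefore removed.
No exception is made out. Sora falls within the general rule.

Yes — Sora must obtain a building permit.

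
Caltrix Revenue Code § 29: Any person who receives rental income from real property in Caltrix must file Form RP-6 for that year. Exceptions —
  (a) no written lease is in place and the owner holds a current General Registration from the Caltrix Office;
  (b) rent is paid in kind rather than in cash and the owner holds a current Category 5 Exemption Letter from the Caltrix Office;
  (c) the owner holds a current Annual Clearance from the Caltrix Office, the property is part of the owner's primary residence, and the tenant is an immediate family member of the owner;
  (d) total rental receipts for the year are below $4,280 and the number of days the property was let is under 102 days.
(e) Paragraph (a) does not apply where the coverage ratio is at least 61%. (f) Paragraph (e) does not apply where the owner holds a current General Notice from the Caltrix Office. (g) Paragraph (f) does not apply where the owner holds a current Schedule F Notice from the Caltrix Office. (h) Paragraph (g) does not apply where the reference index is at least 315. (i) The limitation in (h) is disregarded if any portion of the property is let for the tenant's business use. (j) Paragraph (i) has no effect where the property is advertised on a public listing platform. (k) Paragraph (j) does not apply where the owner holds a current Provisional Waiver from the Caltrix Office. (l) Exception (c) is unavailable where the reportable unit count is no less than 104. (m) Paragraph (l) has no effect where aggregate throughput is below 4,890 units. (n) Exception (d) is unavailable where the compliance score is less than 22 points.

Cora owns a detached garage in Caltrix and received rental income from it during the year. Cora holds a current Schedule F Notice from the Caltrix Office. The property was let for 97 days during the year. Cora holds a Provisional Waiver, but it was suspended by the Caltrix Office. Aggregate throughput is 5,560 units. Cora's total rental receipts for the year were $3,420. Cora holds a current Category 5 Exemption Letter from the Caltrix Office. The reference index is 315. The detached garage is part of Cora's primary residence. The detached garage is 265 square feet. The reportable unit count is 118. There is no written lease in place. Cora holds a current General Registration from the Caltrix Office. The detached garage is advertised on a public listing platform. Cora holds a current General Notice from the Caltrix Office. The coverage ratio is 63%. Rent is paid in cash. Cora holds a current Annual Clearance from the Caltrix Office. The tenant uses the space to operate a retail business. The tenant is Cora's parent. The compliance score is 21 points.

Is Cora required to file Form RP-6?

All of (a)'s requirements are met (there is no written lease; a current General Registration is held). Under paragraphs (e)–(k): (e) operates (the coverage ratio is 63%, meeting the 61% threshold), but is itself disapplied by (f): (f) is engaged — a current General Notice is held. (g) would limit (f) — a current Schedule F Notice is held — but (h) sets (g) aside: (h) applies — the reference index is 315, meeting the 315 threshold. (i) would limit (h) — the space is let for business use — but (j) sets (i) aside: (j) operates against (i): the property is publicly advertised. (k) is not triggered (there is no Provisional Waiver in force), so (j) stands. (a) remains available.
Exception (b) fails — rent is paid in cash.
Exception (c)'s conditions are all satisfied: a current Annual Clearance is held; the detached garage is part of the primary residence; the tenant is an immediate family member. But: (l) is triggered — the reportable unit count is 118, meeting the 104 threshold. (m) is not triggered (aggregate throughput is 5,560 units, not below 4,890 units), so (l) stands. Exception (c) does not apply.
Exception (d) is satisfied on its face — total rental receipts for the year are $3,420, below the $4,280 limit; the number of days the property was let is 97 days, under the 102 days limit. However, paragraph (n) must be considered: (n) operates against (d): the compliance score is 21 points, less than the 22 points limit. So (d) is unavailable.

No — exception (a) applies; Cora is not required to file Form RP-6.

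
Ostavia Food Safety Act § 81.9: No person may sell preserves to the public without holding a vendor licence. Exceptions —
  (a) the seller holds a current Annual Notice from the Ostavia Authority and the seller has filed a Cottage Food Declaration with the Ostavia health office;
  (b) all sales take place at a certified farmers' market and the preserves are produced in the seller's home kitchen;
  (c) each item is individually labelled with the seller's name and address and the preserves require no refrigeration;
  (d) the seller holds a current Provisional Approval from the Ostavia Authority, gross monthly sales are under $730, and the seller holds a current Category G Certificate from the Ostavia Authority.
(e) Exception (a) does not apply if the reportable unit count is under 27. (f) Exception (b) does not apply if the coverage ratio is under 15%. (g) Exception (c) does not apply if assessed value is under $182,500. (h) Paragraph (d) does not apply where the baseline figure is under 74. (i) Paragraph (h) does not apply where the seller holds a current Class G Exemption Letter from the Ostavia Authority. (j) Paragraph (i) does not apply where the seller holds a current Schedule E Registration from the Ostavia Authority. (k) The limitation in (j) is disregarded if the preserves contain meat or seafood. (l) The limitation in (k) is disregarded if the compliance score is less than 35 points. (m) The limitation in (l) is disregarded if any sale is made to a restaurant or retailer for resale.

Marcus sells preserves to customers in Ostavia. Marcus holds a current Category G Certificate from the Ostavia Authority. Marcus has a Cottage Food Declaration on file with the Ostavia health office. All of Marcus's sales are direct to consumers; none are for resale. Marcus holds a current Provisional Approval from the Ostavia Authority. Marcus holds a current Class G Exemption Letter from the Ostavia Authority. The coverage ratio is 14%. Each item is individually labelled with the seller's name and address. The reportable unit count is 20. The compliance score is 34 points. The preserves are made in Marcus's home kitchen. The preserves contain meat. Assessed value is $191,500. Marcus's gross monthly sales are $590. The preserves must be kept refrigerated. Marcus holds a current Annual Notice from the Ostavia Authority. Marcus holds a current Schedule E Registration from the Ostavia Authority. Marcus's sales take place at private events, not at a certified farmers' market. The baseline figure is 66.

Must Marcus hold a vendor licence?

Yes — Marcus must hold a vendor licence.

All of (a)'s requirements are met (a current Annual Notice is held; a Cottage Food Declaration is on file). But applying paragraph (e): (e) operates against (a): the reportable unit count is 20, under the 27 limit. (a) is therefore removed.
Exception (b) fails — sales are at private events, not a certified farmers' market.
Exception (c) does not apply: the preserves require refrigeration.
All of (d)'s requirements are met (a current Provisional Approval is held; gross monthly sales are $590, under the $730 limit; a current Category G Certificate is held). But: (h) operates against (d): the baseline figure is 66, under the 74 limit. (i) would limit (h) — a current Class G Exemption Letter is held — but (j) sets (i) aside: (j) operates against (i): a current Schedule E Registration is held. (k) would limit (j) — the preserves contain meat — but (l) sets (k) aside: (l) operates against (k): the compliance score is 34 points, less than the 35 points limit. (m), which would lift (l), is not triggered — no sales are for resale. So (d) is unavailable.
Every exception is unavailable, so the rule governs.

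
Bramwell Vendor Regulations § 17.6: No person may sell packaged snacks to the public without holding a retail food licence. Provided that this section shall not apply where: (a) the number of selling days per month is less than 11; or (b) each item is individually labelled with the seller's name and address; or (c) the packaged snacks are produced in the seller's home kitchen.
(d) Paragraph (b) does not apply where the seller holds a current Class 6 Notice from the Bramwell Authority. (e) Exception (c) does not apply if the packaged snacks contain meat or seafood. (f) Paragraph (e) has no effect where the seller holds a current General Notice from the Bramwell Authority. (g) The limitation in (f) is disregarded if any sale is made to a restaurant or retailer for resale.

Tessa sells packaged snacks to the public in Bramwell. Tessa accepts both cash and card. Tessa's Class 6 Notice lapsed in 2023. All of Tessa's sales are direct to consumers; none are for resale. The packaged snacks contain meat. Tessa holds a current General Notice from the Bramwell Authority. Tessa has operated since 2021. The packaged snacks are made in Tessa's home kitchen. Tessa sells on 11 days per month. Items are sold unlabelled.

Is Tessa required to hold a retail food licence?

Exception (a) requires that the number of selling days per month is less than 11; but the number of selling days per month is 11, not less than 11, so (a) is unavailable.
Exception (b) does not apply: items are sold unlabelled.
Exception (c): the packaged snacks are home-kitchen produced — every condition holds. Applying paragraphs (e)–(g): (e) is engaged (the packaged snacks contain meat), but yields to (f): (f) operates against (e): a current General Notice is held. (g) is not engaged (no sales are for resale), so (f) stands. So (c) applies.

No — exception (c) applies; Tessa is not required to hold a retail food licence.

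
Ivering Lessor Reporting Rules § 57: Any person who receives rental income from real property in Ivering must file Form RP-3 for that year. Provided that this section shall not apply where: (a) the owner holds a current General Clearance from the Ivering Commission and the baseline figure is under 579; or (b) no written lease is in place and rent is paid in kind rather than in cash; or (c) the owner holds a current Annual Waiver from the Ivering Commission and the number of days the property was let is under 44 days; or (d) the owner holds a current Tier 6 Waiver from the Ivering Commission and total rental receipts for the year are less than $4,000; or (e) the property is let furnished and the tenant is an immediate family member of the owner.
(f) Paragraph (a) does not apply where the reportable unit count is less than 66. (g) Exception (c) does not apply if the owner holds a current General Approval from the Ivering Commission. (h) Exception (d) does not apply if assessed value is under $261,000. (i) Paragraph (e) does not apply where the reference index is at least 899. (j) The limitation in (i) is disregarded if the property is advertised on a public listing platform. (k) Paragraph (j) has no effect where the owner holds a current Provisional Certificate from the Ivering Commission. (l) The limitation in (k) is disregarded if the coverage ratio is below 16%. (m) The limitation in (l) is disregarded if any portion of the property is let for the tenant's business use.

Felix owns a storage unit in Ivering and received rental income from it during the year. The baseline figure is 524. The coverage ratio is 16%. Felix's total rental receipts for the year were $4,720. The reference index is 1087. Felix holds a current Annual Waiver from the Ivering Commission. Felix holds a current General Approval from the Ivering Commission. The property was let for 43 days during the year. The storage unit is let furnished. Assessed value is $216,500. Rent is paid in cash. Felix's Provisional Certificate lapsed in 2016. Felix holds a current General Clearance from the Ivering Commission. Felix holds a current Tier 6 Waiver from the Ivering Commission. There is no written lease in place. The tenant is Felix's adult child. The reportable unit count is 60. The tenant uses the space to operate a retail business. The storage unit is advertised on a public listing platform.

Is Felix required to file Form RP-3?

No — exception (e) applies; Felix is not required to file Form RP-3.

Exception (a): a current General Clearance is held; the baseline figure is 524, under the 579 limit — every condition holds. Turning to paragraph (f): (f) operates — the reportable unit count is 60, less than the 66 limit. So (a) is unavailable.
Exception (b) requires that rent is paid in kind rather than in cash; but rent is paid in cash, so (b) is unavailable.
Exception (c): a current Annual Waiver is held; the number of days the property was let is 43 days, under the 44 days limit — every condition holds. But: (g) operates against (c): a current General Approval is held. Exception (c) does not apply.
Exception (d) fails — total rental receipts for the year are $4,720, not less than $4,000.
Exception (e): the property is let furnished; the tenant is an immediate family member — every condition holds. Applying paragraphs (i)–(m): (i) operates (the reference index is 1,087, meeting the 899 threshold), but yields to (j): (j) operates against (i): the property is publicly advertised. (k) is not triggered (there is no Provisional Certificate in force), so (j) stands. Exception (e) stands.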